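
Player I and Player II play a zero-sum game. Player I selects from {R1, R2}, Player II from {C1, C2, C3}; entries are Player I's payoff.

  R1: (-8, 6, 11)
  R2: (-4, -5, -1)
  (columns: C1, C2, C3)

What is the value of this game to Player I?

-64/15

Row minima: R1 → -8, R2 → -5; maximin = -5.
Column maxima: C1 → -4, C2 → 6, C3 → 11; minimax = -4.
-5 ≠ -4, so there is no saddle point; optimal play is mixed.
C3 is strictly dominated by C1 (it gives Player I strictly more in every row), so Player II never plays it.
On the remaining 2×2 (R1, R2 vs C1, C2):
Let Player I play R1 with probability p. Expected payoff against C1: (-8)p + (-4)(1−p) = −4p − 4; against C2: 6p + (-5)(1−p) = 11p − 5.
Setting these equal: −4p − 4 = 11p − 5 ⇒ −15p = -1 ⇒ p = 1/15, and the value is (-4)·(1/15) − 4 = -64/15.
For Player II: with q = P(C1), equating R1's and R2's payoffs gives −14q + 6 = q − 5 ⇒ q = 11/15.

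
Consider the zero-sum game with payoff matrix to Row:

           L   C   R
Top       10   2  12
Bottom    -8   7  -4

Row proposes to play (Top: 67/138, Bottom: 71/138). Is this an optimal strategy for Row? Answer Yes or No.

No

Against L this mix gives (67/138)·10 + (71/138)·(-8) = 17/23.
Against C this mix gives (67/138)·2 + (71/138)·7 = 631/138.
Against R this mix gives (67/138)·12 + (71/138)·(-4) = 260/69.
Column will play L, holding Row to 17/23. Shifting weight toward the row that does better against L would raise this floor (the equalizing mix achieves 86/23 against both L and C), so the proposed strategy is not optimal.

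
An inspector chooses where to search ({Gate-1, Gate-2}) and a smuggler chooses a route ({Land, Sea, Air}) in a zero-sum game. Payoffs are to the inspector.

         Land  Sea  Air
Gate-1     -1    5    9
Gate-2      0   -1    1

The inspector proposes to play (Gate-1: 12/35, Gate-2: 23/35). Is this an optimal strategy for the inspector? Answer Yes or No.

Against Land this mix gives (12/35)·(-1) + (23/35)·0 = -12/35.
Against Sea this mix gives (12/35)·5 + (23/35)·(-1) = 37/35.
Against Air this mix gives (12/35)·9 + (23/35)·1 = 131/35.
The smuggler will play Land, holding the inspector to -12/35. Shifting weight toward the row that does better against Land would raise this floor (the equalizing mix achieves -1/7 against both Land and Sea), so the proposed strategy is not optimal.

No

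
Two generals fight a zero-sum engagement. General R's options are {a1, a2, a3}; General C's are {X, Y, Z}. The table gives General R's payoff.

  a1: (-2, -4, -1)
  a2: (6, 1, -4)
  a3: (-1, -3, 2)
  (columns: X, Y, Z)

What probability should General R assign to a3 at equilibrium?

Row minima: a1 → -4, a2 → -4, a3 → -3; maximin = -3.
Column maxima: X → 6, Y → 1, Z → 2; minimax = 1.
-3 ≠ 1, so there is no saddle point; optimal play is mixed.
a1 is strictly dominated by a3, so General R never plays it.
X is strictly dominated by Y (it gives General R strictly more in every row), so General C never plays it.
On the remaining 2×2 (a2, a3 vs Y, Z):
Let General R play a2 with probability p. Expected payoff against Y: 1p + (-3)(1−p) = 4p − 3; against Z: (-4)p + 2(1−p) = −6p + 2.
Setting these equal: 4p − 3 = −6p + 2 ⇒ 10p = 5 ⇒ p = 1/2, and the value is (4)·(1/2) − 3 = -1.
For General C: with q = P(Y), equating a2's and a3's payoffs gives 5q − 4 = −5q + 2 ⇒ q = 3/5.

1/2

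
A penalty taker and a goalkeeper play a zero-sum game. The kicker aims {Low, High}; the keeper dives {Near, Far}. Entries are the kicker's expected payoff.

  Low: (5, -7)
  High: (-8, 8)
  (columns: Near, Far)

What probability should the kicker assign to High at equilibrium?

3/7

Row minima: Low → -7, High → -8; maximin = -7.
Column maxima: Near → 5, Far → 8; minimax = 5.
-7 ≠ 5, so there is no saddle point; optimal play is mixed.
Let the kicker play Low with probability p. Expected payoff against Near: 5p + (-8)(1−p) = 13p − 8; against Far: (-7)p + 8(1−p) = −15p + 8.
Setting these equal: 13p − 8 = −15p + 8 ⇒ 28p = 16 ⇒ p = 4/7, and the value is (13)·(4/7) − 8 = -4/7.
For the keeper: with q = P(Near), equating Low's and High's payoffs gives 12q − 7 = −16q + 8 ⇒ q = 15/28.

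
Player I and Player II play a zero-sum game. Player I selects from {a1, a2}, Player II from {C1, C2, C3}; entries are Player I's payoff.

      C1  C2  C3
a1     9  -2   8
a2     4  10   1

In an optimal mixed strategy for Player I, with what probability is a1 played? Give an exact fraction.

Row minima: a1 → -2, a2 → 1; maximin = 1.
Column maxima: C1 → 9, C2 → 10, C3 → 8; minimax = 8.
1 ≠ 8, so there is no saddle point; optimal play is mixed.
C1 is strictly dominated by C3 (it gives Player I strictly more in every row), so Player II never plays it.
On the remaining 2×2 (a1, a2 vs C2, C3):
Let Player I play a1 with probability p. Expected payoff against C2: (-2)p + 10(1−p) = −12p + 10; against C3: 8p + 1(1−p) = 7p + 1.
Setting these equal: −12p + 10 = 7p + 1 ⇒ −19p = -9 ⇒ p = 9/19, and the value is (-12)·(9/19) + 10 = 82/19.
For Player II: with q = P(C2), equating a1's and a2's payoffs gives −10q + 8 = 9q + 1 ⇒ q = 7/19.

9/19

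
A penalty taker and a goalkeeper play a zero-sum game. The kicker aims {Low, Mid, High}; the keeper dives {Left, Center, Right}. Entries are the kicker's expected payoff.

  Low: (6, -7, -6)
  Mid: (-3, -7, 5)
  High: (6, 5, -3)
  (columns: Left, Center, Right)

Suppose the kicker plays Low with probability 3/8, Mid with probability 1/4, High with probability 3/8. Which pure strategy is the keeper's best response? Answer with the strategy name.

If the keeper plays Left, the kicker's expected payoff is (3/8)·6 + (1/4)·(-3) + (3/8)·6 = 15/4.
If the keeper plays Center, the kicker's expected payoff is (3/8)·(-7) + (1/4)·(-7) + (3/8)·5 = -5/2.
If the keeper plays Right, the kicker's expected payoff is (3/8)·(-6) + (1/4)·5 + (3/8)·(-3) = -17/8.
The keeper minimizes the kicker's payoff; the smallest is -5/2, so the best response is Center.

Center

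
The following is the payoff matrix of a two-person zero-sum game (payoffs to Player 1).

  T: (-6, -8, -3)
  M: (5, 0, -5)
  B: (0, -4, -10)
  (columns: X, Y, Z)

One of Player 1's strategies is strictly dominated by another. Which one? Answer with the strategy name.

M gives a strictly higher payoff than B against every column: 5 > 0, 0 > -4, -5 > -10.
So B is strictly dominated and Player 1 never plays it.

B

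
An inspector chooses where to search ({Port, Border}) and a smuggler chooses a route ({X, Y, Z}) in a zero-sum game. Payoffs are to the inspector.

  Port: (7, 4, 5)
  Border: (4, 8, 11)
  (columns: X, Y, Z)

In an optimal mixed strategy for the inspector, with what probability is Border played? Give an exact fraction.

Row minima: Port → 4, Border → 4; maximin = 4.
Column maxima: X → 7, Y → 8, Z → 11; minimax = 7.
4 ≠ 7, so there is no saddle point; optimal play is mixed.
Z is strictly dominated by Y (it gives the inspector strictly more in every row), so the smuggler never plays it.
On the remaining 2×2 (Port, Border vs X, Y):
Let the inspector play Port with probability p. Expected payoff against X: 7p + 4(1−p) = 3p + 4; against Y: 4p + 8(1−p) = −4p + 8.
Setting these equal: 3p + 4 = −4p + 8 ⇒ 7p = 4 ⇒ p = 4/7, and the value is (3)·(4/7) + 4 = 40/7.
For the smuggler: with q = P(X), equating Port's and Border's payoffs gives 3q + 4 = −4q + 8 ⇒ q = 4/7.

3/7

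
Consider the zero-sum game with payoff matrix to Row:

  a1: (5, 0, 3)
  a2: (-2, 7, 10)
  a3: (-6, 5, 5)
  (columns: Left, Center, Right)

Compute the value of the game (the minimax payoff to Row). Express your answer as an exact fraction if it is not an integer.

5/2

Row minima: a1 → 0, a2 → -2, a3 → -6; maximin = 0.
Column maxima: Left → 5, Center → 7, Right → 10; minimax = 5.
0 ≠ 5, so there is no saddle point; optimal play is mixed.
a3 is strictly dominated by a2, so Row never plays it.
With a3 eliminated, Right is strictly dominated by Center (it gives Row strictly more in every remaining row), so Column never plays it.
On the remaining 2×2 (a1, a2 vs Left, Center):
Let Row play a1 with probability p. Expected payoff against Left: 5p + (-2)(1−p) = 7p − 2; against Center: 0p + 7(1−p) = −7p + 7.
Setting these equal: 7p − 2 = −7p + 7 ⇒ 14p = 9 ⇒ p = 9/14, and the value is (7)·(9/14) − 2 = 5/2.
For Column: with q = P(Left), equating a1's and a2's payoffs gives 5q = −9q + 7 ⇒ q = 1/2.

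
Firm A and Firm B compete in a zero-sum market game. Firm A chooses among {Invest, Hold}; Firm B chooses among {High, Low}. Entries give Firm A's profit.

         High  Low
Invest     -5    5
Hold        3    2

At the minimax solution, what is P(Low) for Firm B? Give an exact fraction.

8/11

Row minima: Invest → -5, Hold → 2; maximin = 2.
Column maxima: High → 3, Low → 5; minimax = 3.
2 ≠ 3, so there is no saddle point; optimal play is mixed.
Let Firm A play Invest with probability p. Expected payoff against High: (-5)p + 3(1−p) = −8p + 3; against Low: 5p + 2(1−p) = 3p + 2.
Setting these equal: −8p + 3 = 3p + 2 ⇒ −11p = -1 ⇒ p = 1/11, and the value is (-8)·(1/11) + 3 = 25/11.
For Firm B: with q = P(High), equating Invest's and Hold's payoffs gives −10q + 5 = q + 2 ⇒ q = 3/11.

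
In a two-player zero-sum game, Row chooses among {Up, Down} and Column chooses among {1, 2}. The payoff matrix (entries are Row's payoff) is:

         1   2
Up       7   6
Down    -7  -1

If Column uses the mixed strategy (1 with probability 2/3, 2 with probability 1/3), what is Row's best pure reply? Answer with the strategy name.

Up

Expected payoff of Up: (2/3)·7 + (1/3)·6 = 20/3.
Expected payoff of Down: (2/3)·(-7) + (1/3)·(-1) = -5.
The largest is 20/3, so Row's best response is Up.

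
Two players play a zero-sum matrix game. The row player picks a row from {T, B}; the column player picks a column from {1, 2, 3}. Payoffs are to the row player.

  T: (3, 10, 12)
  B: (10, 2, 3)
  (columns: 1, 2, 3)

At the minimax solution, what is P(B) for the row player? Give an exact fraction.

Row minima: T → 3, B → 2; maximin = 3.
Column maxima: 1 → 10, 2 → 10, 3 → 12; minimax = 10.
3 ≠ 10, so there is no saddle point; optimal play is mixed.
3 is strictly dominated by 2 (it gives the row player strictly more in every row), so the column player never plays it.
On the remaining 2×2 (T, B vs 1, 2):
Let the row player play T with probability p. Expected payoff against 1: 3p + 10(1−p) = −7p + 10; against 2: 10p + 2(1−p) = 8p + 2.
Setting these equal: −7p + 10 = 8p + 2 ⇒ −15p = -8 ⇒ p = 8/15, and the value is (-7)·(8/15) + 10 = 94/15.
For the column player: with q = P(1), equating T's and B's payoffs gives −7q + 10 = 8q + 2 ⇒ q = 8/15.

7/15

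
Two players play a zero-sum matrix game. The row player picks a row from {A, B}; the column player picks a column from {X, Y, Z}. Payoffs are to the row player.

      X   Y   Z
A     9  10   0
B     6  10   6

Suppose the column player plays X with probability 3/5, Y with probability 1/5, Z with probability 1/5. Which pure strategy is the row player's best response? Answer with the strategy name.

Expected payoff of A: (3/5)·9 + (1/5)·10 + (1/5)·0 = 37/5.
Expected payoff of B: (3/5)·6 + (1/5)·10 + (1/5)·6 = 34/5.
The largest is 37/5, so the row player's best response is A.

A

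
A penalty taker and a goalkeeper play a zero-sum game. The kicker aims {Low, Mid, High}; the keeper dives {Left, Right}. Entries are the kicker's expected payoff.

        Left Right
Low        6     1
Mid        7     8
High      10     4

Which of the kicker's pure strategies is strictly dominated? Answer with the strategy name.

Mid gives a strictly higher payoff than Low against every column: 7 > 6, 8 > 1.
So Low is strictly dominated and the kicker never plays it.

Low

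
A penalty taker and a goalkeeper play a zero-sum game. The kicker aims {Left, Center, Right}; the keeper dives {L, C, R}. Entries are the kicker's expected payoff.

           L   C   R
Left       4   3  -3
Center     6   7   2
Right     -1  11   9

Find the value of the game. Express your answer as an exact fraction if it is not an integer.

4

Row minima: Left → -3, Center → 2, Right → -1; maximin = 2.
Column maxima: L → 6, C → 11, R → 9; minimax = 6.
2 ≠ 6, so there is no saddle point; optimal play is mixed.
Left is strictly dominated by Center, so the kicker never plays it.
With Left eliminated, C is strictly dominated by L (it gives the kicker strictly more in every remaining row), so the keeper never plays it.
On the remaining 2×2 (Center, Right vs L, R):
Let the kicker play Center with probability p. Expected payoff against L: 6p + (-1)(1−p) = 7p − 1; against R: 2p + 9(1−p) = −7p + 9.
Setting these equal: 7p − 1 = −7p + 9 ⇒ 14p = 10 ⇒ p = 5/7, and the value is (7)·(5/7) − 1 = 4.
For the keeper: with q = P(L), equating Center's and Right's payoffs gives 4q + 2 = −10q + 9 ⇒ q = 1/2.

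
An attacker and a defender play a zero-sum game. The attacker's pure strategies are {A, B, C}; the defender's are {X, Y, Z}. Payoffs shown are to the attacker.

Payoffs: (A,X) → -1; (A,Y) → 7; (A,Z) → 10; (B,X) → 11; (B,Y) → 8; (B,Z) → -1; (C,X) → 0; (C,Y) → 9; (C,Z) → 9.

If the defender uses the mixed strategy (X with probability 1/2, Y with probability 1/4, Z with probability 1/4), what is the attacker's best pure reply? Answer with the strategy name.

Expected payoff of A: (1/2)·(-1) + (1/4)·7 + (1/4)·10 = 15/4.
Expected payoff of B: (1/2)·11 + (1/4)·8 + (1/4)·(-1) = 29/4.
Expected payoff of C: (1/2)·0 + (1/4)·9 + (1/4)·9 = 9/2.
The largest is 29/4, so the attacker's best response is B.

B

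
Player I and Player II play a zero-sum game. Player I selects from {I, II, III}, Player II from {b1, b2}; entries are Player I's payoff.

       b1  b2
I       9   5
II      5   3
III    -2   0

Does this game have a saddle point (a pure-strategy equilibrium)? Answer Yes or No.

Row minima: I → 5, II → 3, III → -2; maximin = 5.
Column maxima: b1 → 9, b2 → 5; minimax = 5.
maximin = minimax = 5, so a saddle point exists.

Yes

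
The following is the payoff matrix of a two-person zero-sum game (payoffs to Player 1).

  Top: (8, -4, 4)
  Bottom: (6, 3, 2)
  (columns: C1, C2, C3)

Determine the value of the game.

20/9

Row minima: Top → -4, Bottom → 2; maximin = 2.
Column maxima: C1 → 8, C2 → 3, C3 → 4; minimax = 3.
2 ≠ 3, so there is no saddle point; optimal play is mixed.
C1 is strictly dominated by C2 (it gives Player 1 strictly more in every row), so Player 2 never plays it.
On the remaining 2×2 (Top, Bottom vs C2, C3):
Let Player 1 play Top with probability p. Expected payoff against C2: (-4)p + 3(1−p) = −7p + 3; against C3: 4p + 2(1−p) = 2p + 2.
Setting these equal: −7p + 3 = 2p + 2 ⇒ −9p = -1 ⇒ p = 1/9, and the value is (-7)·(1/9) + 3 = 20/9.
For Player 2: with q = P(C2), equating Top's and Bottom's payoffs gives −8q + 4 = q + 2 ⇒ q = 2/9.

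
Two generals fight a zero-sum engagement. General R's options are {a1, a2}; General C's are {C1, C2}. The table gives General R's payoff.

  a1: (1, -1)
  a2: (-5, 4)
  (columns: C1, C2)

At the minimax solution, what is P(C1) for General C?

5/11

Row minima: a1 → -1, a2 → -5; maximin = -1.
Column maxima: C1 → 1, C2 → 4; minimax = 1.
-1 ≠ 1, so there is no saddle point; optimal play is mixed.
Let General R play a1 with probability p. Expected payoff against C1: 1p + (-5)(1−p) = 6p − 5; against C2: (-1)p + 4(1−p) = −5p + 4.
Setting these equal: 6p − 5 = −5p + 4 ⇒ 11p = 9 ⇒ p = 9/11, and the value is (6)·(9/11) − 5 = -1/11.
For General C: with q = P(C1), equating a1's and a2's payoffs gives 2q − 1 = −9q + 4 ⇒ q = 5/11.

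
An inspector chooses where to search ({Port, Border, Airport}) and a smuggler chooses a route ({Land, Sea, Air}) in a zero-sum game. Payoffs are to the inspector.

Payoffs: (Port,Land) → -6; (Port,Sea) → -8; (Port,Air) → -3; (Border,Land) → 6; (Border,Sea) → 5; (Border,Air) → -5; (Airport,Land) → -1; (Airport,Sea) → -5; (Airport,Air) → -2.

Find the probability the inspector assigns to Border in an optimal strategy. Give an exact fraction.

Row minima: Port → -8, Border → -5, Airport → -5; maximin = -5.
Column maxima: Land → 6, Sea → 5, Air → -2; minimax = -2.
-5 ≠ -2, so there is no saddle point; optimal play is mixed.
Port is strictly dominated by Airport, so the inspector never plays it.
Land is strictly dominated by Sea (it gives the inspector strictly more in every row), so the smuggler never plays it.
On the remaining 2×2 (Border, Airport vs Sea, Air):
Let the inspector play Border with probability p. Expected payoff against Sea: 5p + (-5)(1−p) = 10p − 5; against Air: (-5)p + (-2)(1−p) = −3p − 2.
Setting these equal: 10p − 5 = −3p − 2 ⇒ 13p = 3 ⇒ p = 3/13, and the value is (10)·(3/13) − 5 = -35/13.
For the smuggler: with q = P(Sea), equating Border's and Airport's payoffs gives 10q − 5 = −3q − 2 ⇒ q = 3/13.

3/13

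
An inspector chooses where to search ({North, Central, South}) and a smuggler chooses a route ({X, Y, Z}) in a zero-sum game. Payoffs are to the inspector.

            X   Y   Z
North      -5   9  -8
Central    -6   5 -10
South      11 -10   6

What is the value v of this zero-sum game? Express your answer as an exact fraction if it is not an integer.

Row minima: North → -8, Central → -10, South → -10; maximin = -8.
Column maxima: X → 11, Y → 9, Z → 6; minimax = 6.
-8 ≠ 6, so there is no saddle point; optimal play is mixed.
Central is strictly dominated by North, so the inspector never plays it.
X is strictly dominated by Z (it gives the inspector strictly more in every row), so the smuggler never plays it.
On the remaining 2×2 (North, South vs Y, Z):
Let the inspector play North with probability p. Expected payoff against Y: 9p + (-10)(1−p) = 19p − 10; against Z: (-8)p + 6(1−p) = −14p + 6.
Setting these equal: 19p − 10 = −14p + 6 ⇒ 33p = 16 ⇒ p = 16/33, and the value is (19)·(16/33) − 10 = -26/33.
For the smuggler: with q = P(Y), equating North's and South's payoffs gives 17q − 8 = −16q + 6 ⇒ q = 14/33.

-26/33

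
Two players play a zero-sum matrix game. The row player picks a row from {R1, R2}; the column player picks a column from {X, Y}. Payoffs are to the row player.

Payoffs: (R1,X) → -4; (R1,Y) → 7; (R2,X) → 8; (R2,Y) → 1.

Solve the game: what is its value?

Row minima: R1 → -4, R2 → 1; maximin = 1.
Column maxima: X → 8, Y → 7; minimax = 7.
1 ≠ 7, so there is no saddle point; optimal play is mixed.
Let the row player play R1 with probability p. Expected payoff against X: (-4)p + 8(1−p) = −12p + 8; against Y: 7p + 1(1−p) = 6p + 1.
Setting these equal: −12p + 8 = 6p + 1 ⇒ −18p = -7 ⇒ p = 7/18, and the value is (-12)·(7/18) + 8 = 10/3.
For the column player: with q = P(X), equating R1's and R2's payoffs gives −11q + 7 = 7q + 1 ⇒ q = 1/3.

10/3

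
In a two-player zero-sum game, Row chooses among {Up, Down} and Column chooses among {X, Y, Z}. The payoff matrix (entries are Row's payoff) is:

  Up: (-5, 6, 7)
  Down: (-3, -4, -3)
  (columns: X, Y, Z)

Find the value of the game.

Row minima: Up → -5, Down → -4; maximin = -4.
Column maxima: X → -3, Y → 6, Z → 7; minimax = -3.
-4 ≠ -3, so there is no saddle point; optimal play is mixed.
Z is strictly dominated by Y (it gives Row strictly more in every row), so Column never plays it.
On the remaining 2×2 (Up, Down vs X, Y):
Let Row play Up with probability p. Expected payoff against X: (-5)p + (-3)(1−p) = −2p − 3; against Y: 6p + (-4)(1−p) = 10p − 4.
Setting these equal: −2p − 3 = 10p − 4 ⇒ −12p = -1 ⇒ p = 1/12, and the value is (-2)·(1/12) − 3 = -19/6.
For Column: with q = P(X), equating Up's and Down's payoffs gives −11q + 6 = q − 4 ⇒ q = 5/6.

-19/6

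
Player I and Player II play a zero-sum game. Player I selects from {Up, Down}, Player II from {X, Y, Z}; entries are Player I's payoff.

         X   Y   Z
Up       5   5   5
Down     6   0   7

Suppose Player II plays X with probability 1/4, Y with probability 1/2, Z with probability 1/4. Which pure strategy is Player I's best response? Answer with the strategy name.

Up

Expected payoff of Up: (1/4)·5 + (1/2)·5 + (1/4)·5 = 5.
Expected payoff of Down: (1/4)·6 + (1/2)·0 + (1/4)·7 = 13/4.
The largest is 5, so Player I's best response is Up.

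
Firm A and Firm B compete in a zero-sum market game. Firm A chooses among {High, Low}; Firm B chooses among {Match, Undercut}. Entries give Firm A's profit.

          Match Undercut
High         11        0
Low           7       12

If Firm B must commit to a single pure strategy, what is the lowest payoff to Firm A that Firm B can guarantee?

11

Column maxima: Match → 11, Undercut → 12.
The smallest of these is 11.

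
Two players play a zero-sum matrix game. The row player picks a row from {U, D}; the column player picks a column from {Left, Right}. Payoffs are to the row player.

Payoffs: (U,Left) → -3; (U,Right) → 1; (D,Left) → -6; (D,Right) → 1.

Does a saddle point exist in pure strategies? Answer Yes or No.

Yes

Row minima: U → -3, D → -6; maximin = -3.
Column maxima: Left → -3, Right → 1; minimax = -3.
maximin = minimax = -3, so a saddle point exists.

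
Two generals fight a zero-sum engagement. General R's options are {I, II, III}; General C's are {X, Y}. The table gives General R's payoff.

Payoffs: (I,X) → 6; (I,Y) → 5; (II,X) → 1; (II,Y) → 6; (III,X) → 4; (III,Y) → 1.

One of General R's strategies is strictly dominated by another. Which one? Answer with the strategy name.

III

I gives a strictly higher payoff than III against every column: 6 > 4, 5 > 1.
So III is strictly dominated and General R never plays it.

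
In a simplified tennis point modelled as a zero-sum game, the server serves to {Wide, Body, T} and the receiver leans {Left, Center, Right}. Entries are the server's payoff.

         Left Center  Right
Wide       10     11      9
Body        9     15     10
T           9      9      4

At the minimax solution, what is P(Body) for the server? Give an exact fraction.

1/2

Row minima: Wide → 9, Body → 9, T → 4; maximin = 9.
Column maxima: Left → 10, Center → 15, Right → 10; minimax = 10.
9 ≠ 10, so there is no saddle point; optimal play is mixed.
T is strictly dominated by Wide, so the server never plays it.
With T eliminated, Center is strictly dominated by Left (it gives the server strictly more in every remaining row), so the receiver never plays it.
On the remaining 2×2 (Wide, Body vs Left, Right):
Let the server play Wide with probability p. Expected payoff against Left: 10p + 9(1−p) = p + 9; against Right: 9p + 10(1−p) = −p + 10.
Setting these equal: p + 9 = −p + 10 ⇒ 2p = 1 ⇒ p = 1/2, and the value is (1)·(1/2) + 9 = 19/2.
For the receiver: with q = P(Left), equating Wide's and Body's payoffs gives q + 9 = −q + 10 ⇒ q = 1/2.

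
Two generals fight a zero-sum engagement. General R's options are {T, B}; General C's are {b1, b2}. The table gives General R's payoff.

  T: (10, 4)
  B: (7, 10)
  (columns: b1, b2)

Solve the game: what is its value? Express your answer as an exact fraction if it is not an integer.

8

Row minima: T → 4, B → 7; maximin = 7.
Column maxima: b1 → 10, b2 → 10; minimax = 10.
7 ≠ 10, so there is no saddle point; optimal play is mixed.
Let General R play T with probability p. Expected payoff against b1: 10p + 7(1−p) = 3p + 7; against b2: 4p + 10(1−p) = −6p + 10.
Setting these equal: 3p + 7 = −6p + 10 ⇒ 9p = 3 ⇒ p = 1/3, and the value is (3)·(1/3) + 7 = 8.
For General C: with q = P(b1), equating T's and B's payoffs gives 6q + 4 = −3q + 10 ⇒ q = 2/3.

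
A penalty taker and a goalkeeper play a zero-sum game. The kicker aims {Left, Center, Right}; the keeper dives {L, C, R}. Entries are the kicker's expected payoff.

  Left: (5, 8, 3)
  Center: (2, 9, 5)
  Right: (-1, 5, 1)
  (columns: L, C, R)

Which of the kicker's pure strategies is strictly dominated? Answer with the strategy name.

Left gives a strictly higher payoff than Right against every column: 5 > -1, 8 > 5, 3 > 1.
So Right is strictly dominated and the kicker never plays it.

Right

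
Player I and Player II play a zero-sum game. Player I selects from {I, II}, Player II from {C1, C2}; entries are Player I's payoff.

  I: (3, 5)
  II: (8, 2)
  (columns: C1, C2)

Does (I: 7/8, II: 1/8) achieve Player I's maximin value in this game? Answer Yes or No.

No

Against C1 this mix gives (7/8)·3 + (1/8)·8 = 29/8.
Against C2 this mix gives (7/8)·5 + (1/8)·2 = 37/8.
Player II will play C1, holding Player I to 29/8. Shifting weight toward the row that does better against C1 would raise this floor (the equalizing mix achieves 17/4 against both C1 and C2), so the proposed strategy is not optimal.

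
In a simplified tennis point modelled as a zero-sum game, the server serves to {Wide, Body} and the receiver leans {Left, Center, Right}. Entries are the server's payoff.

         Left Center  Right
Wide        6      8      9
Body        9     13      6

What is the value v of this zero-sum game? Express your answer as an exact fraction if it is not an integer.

15/2

Row minima: Wide → 6, Body → 6; maximin = 6.
Column maxima: Left → 9, Center → 13, Right → 9; minimax = 9.
6 ≠ 9, so there is no saddle point; optimal play is mixed.
Center is strictly dominated by Left (it gives the server strictly more in every row), so the receiver never plays it.
On the remaining 2×2 (Wide, Body vs Left, Right):
Let the server play Wide with probability p. Expected payoff against Left: 6p + 9(1−p) = −3p + 9; against Right: 9p + 6(1−p) = 3p + 6.
Setting these equal: −3p + 9 = 3p + 6 ⇒ −6p = -3 ⇒ p = 1/2, and the value is (-3)·(1/2) + 9 = 15/2.
For the receiver: with q = P(Left), equating Wide's and Body's payoffs gives −3q + 9 = 3q + 6 ⇒ q = 1/2.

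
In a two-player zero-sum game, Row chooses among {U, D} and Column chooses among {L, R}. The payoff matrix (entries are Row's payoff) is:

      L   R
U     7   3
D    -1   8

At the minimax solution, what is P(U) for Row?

9/13

Row minima: U → 3, D → -1; maximin = 3.
Column maxima: L → 7, R → 8; minimax = 7.
3 ≠ 7, so there is no saddle point; optimal play is mixed.
Let Row play U with probability p. Expected payoff against L: 7p + (-1)(1−p) = 8p − 1; against R: 3p + 8(1−p) = −5p + 8.
Setting these equal: 8p − 1 = −5p + 8 ⇒ 13p = 9 ⇒ p = 9/13, and the value is (8)·(9/13) − 1 = 59/13.
For Column: with q = P(L), equating U's and D's payoffs gives 4q + 3 = −9q + 8 ⇒ q = 5/13.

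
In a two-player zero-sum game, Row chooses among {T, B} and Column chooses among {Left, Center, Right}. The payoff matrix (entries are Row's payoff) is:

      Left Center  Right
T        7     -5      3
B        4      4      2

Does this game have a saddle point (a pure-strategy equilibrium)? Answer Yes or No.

Row minima: T → -5, B → 2; maximin = 2.
Column maxima: Left → 7, Center → 4, Right → 3; minimax = 3.
2 ≠ 3, so no pure-strategy equilibrium exists.

No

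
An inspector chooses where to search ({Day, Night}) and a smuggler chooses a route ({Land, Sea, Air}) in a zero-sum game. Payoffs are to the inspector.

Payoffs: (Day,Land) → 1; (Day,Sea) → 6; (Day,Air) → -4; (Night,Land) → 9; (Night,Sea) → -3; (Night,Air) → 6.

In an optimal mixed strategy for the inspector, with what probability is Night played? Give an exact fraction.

10/19

Row minima: Day → -4, Night → -3; maximin = -3.
Column maxima: Land → 9, Sea → 6, Air → 6; minimax = 6.
-3 ≠ 6, so there is no saddle point; optimal play is mixed.
Land is strictly dominated by Air (it gives the inspector strictly more in every row), so the smuggler never plays it.
On the remaining 2×2 (Day, Night vs Sea, Air):
Let the inspector play Day with probability p. Expected payoff against Sea: 6p + (-3)(1−p) = 9p − 3; against Air: (-4)p + 6(1−p) = −10p + 6.
Setting these equal: 9p − 3 = −10p + 6 ⇒ 19p = 9 ⇒ p = 9/19, and the value is (9)·(9/19) − 3 = 24/19.
For the smuggler: with q = P(Sea), equating Day's and Night's payoffs gives 10q − 4 = −9q + 6 ⇒ q = 10/19.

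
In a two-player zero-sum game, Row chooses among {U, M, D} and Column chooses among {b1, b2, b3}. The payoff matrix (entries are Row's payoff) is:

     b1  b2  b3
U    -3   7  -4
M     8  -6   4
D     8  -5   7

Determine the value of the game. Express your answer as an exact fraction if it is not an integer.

Row minima: U → -4, M → -6, D → -5; maximin = -4.
Column maxima: b1 → 8, b2 → 7, b3 → 7; minimax = 7.
-4 ≠ 7, so there is no saddle point; optimal play is mixed.
b1 is strictly dominated by b3 (it gives Row strictly more in every row), so Column never plays it.
With b1 eliminated, M is strictly dominated by D (D gives Row strictly more in every remaining column), so Row never plays it.
On the remaining 2×2 (U, D vs b2, b3):
Let Row play U with probability p. Expected payoff against b2: 7p + (-5)(1−p) = 12p − 5; against b3: (-4)p + 7(1−p) = −11p + 7.
Setting these equal: 12p − 5 = −11p + 7 ⇒ 23p = 12 ⇒ p = 12/23, and the value is (12)·(12/23) − 5 = 29/23.
For Column: with q = P(b2), equating U's and D's payoffs gives 11q − 4 = −12q + 7 ⇒ q = 11/23.

29/23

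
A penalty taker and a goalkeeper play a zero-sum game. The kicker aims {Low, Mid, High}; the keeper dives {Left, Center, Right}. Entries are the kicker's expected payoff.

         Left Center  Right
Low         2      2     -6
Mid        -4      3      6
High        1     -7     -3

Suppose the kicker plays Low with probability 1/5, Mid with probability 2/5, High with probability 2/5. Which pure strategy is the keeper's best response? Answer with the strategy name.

If the keeper plays Left, the kicker's expected payoff is (1/5)·2 + (2/5)·(-4) + (2/5)·1 = -4/5.
If the keeper plays Center, the kicker's expected payoff is (1/5)·2 + (2/5)·3 + (2/5)·(-7) = -6/5.
If the keeper plays Right, the kicker's expected payoff is (1/5)·(-6) + (2/5)·6 + (2/5)·(-3) = 0.
The keeper minimizes the kicker's payoff; the smallest is -6/5, so the best response is Center.

Center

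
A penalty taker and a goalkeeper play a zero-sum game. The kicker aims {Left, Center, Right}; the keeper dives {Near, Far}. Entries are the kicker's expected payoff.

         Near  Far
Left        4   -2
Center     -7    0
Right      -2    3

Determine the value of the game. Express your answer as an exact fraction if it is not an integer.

8/11

Row minima: Left → -2, Center → -7, Right → -2; maximin = -2.
Column maxima: Near → 4, Far → 3; minimax = 3.
-2 ≠ 3, so there is no saddle point; optimal play is mixed.
Center is strictly dominated by Right, so the kicker never plays it.
On the remaining 2×2 (Left, Right vs Near, Far):
Let the kicker play Left with probability p. Expected payoff against Near: 4p + (-2)(1−p) = 6p − 2; against Far: (-2)p + 3(1−p) = −5p + 3.
Setting these equal: 6p − 2 = −5p + 3 ⇒ 11p = 5 ⇒ p = 5/11, and the value is (6)·(5/11) − 2 = 8/11.
For the keeper: with q = P(Near), equating Left's and Right's payoffs gives 6q − 2 = −5q + 3 ⇒ q = 5/11.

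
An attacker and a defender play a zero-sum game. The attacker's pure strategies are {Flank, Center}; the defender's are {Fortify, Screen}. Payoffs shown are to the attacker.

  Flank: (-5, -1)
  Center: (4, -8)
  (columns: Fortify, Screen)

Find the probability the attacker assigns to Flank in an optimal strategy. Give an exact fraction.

Row minima: Flank → -5, Center → -8; maximin = -5.
Column maxima: Fortify → 4, Screen → -1; minimax = -1.
-5 ≠ -1, so there is no saddle point; optimal play is mixed.
Let the attacker play Flank with probability p. Expected payoff against Fortify: (-5)p + 4(1−p) = −9p + 4; against Screen: (-1)p + (-8)(1−p) = 7p − 8.
Setting these equal: −9p + 4 = 7p − 8 ⇒ −16p = -12 ⇒ p = 3/4, and the value is (-9)·(3/4) + 4 = -11/4.
For the defender: with q = P(Fortify), equating Flank's and Center's payoffs gives −4q − 1 = 12q − 8 ⇒ q = 7/16.

3/4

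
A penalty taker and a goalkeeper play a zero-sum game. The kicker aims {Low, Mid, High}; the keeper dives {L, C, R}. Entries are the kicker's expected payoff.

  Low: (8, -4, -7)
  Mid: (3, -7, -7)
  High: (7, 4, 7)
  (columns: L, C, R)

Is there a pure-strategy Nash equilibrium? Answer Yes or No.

Row minima: Low → -7, Mid → -7, High → 4; maximin = 4.
Column maxima: L → 8, C → 4, R → 7; minimax = 4.
maximin = minimax = 4, so a saddle point exists.

Yes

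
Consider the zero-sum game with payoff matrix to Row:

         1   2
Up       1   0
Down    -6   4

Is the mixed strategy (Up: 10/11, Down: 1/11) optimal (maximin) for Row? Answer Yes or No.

Against 1 this mix gives (10/11)·1 + (1/11)·(-6) = 4/11.
Against 2 this mix gives (10/11)·0 + (1/11)·4 = 4/11.
All of Column's active replies (1, 2) yield 4/11, and no column does worse for Row. The mix makes Column indifferent and guarantees 4/11, so it is optimal.

Yes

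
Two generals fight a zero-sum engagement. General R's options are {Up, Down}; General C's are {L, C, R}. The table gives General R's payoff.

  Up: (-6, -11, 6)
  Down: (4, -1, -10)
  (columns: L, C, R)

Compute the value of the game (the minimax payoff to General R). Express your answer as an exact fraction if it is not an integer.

-58/13

Row minima: Up → -11, Down → -10; maximin = -10.
Column maxima: L → 4, C → -1, R → 6; minimax = -1.
-10 ≠ -1, so there is no saddle point; optimal play is mixed.
L is strictly dominated by C (it gives General R strictly more in every row), so General C never plays it.
On the remaining 2×2 (Up, Down vs C, R):
Let General R play Up with probability p. Expected payoff against C: (-11)p + (-1)(1−p) = −10p − 1; against R: 6p + (-10)(1−p) = 16p − 10.
Setting these equal: −10p − 1 = 16p − 10 ⇒ −26p = -9 ⇒ p = 9/26, and the value is (-10)·(9/26) − 1 = -58/13.
For General C: with q = P(C), equating Up's and Down's payoffs gives −17q + 6 = 9q − 10 ⇒ q = 8/13.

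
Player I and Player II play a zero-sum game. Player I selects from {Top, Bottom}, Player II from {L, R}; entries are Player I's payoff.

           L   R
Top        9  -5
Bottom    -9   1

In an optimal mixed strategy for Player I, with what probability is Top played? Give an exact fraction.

Row minima: Top → -5, Bottom → -9; maximin = -5.
Column maxima: L → 9, R → 1; minimax = 1.
-5 ≠ 1, so there is no saddle point; optimal play is mixed.
Let Player I play Top with probability p. Expected payoff against L: 9p + (-9)(1−p) = 18p − 9; against R: (-5)p + 1(1−p) = −6p + 1.
Setting these equal: 18p − 9 = −6p + 1 ⇒ 24p = 10 ⇒ p = 5/12, and the value is (18)·(5/12) − 9 = -3/2.
For Player II: with q = P(L), equating Top's and Bottom's payoffs gives 14q − 5 = −10q + 1 ⇒ q = 1/4.

5/12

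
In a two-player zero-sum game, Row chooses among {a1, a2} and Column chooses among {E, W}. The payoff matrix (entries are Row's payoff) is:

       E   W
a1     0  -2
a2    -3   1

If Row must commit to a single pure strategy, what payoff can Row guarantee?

-2

Row minima: a1 → -2, a2 → -3.
The best of these is -2.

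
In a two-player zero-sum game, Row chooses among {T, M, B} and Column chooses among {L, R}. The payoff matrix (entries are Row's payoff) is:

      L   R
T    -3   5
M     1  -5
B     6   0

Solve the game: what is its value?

15/7

Row minima: T → -3, M → -5, B → 0; maximin = 0.
Column maxima: L → 6, R → 5; minimax = 5.
0 ≠ 5, so there is no saddle point; optimal play is mixed.
M is strictly dominated by B, so Row never plays it.
On the remaining 2×2 (T, B vs L, R):
Let Row play T with probability p. Expected payoff against L: (-3)p + 6(1−p) = −9p + 6; against R: 5p + 0(1−p) = 5p.
Setting these equal: −9p + 6 = 5p ⇒ −14p = -6 ⇒ p = 3/7, and the value is (-9)·(3/7) + 6 = 15/7.
For Column: with q = P(L), equating T's and B's payoffs gives −8q + 5 = 6q ⇒ q = 5/14.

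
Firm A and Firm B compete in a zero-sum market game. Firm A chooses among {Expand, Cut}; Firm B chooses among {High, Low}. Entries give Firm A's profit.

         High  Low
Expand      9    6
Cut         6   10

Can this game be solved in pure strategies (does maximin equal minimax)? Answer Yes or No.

No

Row minima: Expand → 6, Cut → 6; maximin = 6.
Column maxima: High → 9, Low → 10; minimax = 9.
6 ≠ 9, so no pure-strategy equilibrium exists.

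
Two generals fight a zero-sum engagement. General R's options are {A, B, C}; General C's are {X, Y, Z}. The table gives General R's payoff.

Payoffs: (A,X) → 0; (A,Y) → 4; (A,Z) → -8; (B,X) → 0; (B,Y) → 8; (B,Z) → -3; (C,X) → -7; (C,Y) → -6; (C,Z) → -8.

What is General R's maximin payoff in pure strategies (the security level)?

Row minima: A → -8, B → -3, C → -8.
The best of these is -3.

-3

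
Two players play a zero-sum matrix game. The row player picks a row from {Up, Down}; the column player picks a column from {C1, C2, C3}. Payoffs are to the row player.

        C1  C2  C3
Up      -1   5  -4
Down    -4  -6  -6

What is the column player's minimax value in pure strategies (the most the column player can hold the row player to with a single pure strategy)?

-4

Column maxima: C1 → -1, C2 → 5, C3 → -4.
The smallest of these is -4.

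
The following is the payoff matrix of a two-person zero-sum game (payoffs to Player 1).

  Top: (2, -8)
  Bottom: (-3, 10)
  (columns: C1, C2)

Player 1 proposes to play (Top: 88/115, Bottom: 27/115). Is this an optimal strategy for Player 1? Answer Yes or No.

Against C1 this mix gives (88/115)·2 + (27/115)·(-3) = 19/23.
Against C2 this mix gives (88/115)·(-8) + (27/115)·10 = -434/115.
Player 2 will play C2, holding Player 1 to -434/115. Shifting weight toward the row that does better against C2 would raise this floor (the equalizing mix achieves -4/23 against both C2 and C1), so the proposed strategy is not optimal.

No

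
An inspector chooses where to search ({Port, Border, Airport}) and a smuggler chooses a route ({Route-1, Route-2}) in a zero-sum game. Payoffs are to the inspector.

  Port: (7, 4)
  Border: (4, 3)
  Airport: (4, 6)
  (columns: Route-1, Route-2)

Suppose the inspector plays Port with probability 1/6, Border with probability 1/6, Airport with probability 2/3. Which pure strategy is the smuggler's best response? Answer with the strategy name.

Route-1

If the smuggler plays Route-1, the inspector's expected payoff is (1/6)·7 + (1/6)·4 + (2/3)·4 = 9/2.
If the smuggler plays Route-2, the inspector's expected payoff is (1/6)·4 + (1/6)·3 + (2/3)·6 = 31/6.
The smuggler minimizes the inspector's payoff; the smallest is 9/2, so the best response is Route-1.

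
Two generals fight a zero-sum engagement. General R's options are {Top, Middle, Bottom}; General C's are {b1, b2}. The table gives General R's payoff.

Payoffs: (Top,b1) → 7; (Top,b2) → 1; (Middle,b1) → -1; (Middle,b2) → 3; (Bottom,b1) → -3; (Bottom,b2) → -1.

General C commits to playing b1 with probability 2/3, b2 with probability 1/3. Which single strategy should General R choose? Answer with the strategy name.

Top

Expected payoff of Top: (2/3)·7 + (1/3)·1 = 5.
Expected payoff of Middle: (2/3)·(-1) + (1/3)·3 = 1/3.
Expected payoff of Bottom: (2/3)·(-3) + (1/3)·(-1) = -7/3.
The largest is 5, so General R's best response is Top.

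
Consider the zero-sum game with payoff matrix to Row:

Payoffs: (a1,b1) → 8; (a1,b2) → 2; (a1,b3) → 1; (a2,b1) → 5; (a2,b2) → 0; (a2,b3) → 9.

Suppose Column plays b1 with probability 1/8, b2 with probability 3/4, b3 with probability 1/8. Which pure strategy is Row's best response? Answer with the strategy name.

a1

Expected payoff of a1: (1/8)·8 + (3/4)·2 + (1/8)·1 = 21/8.
Expected payoff of a2: (1/8)·5 + (3/4)·0 + (1/8)·9 = 7/4.
The largest is 21/8, so Row's best response is a1.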